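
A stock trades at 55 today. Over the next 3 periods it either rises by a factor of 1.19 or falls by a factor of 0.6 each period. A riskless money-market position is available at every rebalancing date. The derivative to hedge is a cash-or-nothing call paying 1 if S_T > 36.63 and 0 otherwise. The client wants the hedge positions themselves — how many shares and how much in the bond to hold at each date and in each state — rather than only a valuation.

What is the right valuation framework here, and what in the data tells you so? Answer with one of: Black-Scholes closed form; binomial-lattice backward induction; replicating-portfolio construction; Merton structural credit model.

Key observation: the deliverable is the dynamic trading strategy on the 3-step tree (spot 55, moves 1.19 and 0.6), so the valuation must go through the node-by-node replicating-portfolio solve.

framework: replicating-portfolio construction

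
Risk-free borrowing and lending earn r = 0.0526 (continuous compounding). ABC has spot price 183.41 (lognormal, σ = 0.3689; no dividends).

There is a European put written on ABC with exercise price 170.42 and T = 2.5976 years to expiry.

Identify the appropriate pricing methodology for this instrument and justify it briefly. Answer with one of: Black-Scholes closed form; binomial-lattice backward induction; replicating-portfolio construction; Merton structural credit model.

Key observation: the instrument is a plain European put (strike 170.42) on a lognormal asset; the exact continuous-time formula applies directly.

framework: Black-Scholes closed form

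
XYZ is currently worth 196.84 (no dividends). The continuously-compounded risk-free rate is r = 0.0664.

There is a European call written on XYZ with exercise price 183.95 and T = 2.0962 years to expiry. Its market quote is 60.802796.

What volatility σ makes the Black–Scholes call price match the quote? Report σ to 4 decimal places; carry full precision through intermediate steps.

sigma = 0.3920

At σ = 0.3920 the Black–Scholes value reproduces the quote:
σ√T = 0.392·√2.0962 = 0.567548
d₁ = (ln(S/K) + (r+σ²/2)T) / (σ√T) = (ln(196.84/183.95) + (0.0664+0.392²/2)·2.0962) / 0.567548 = (0.067727 + 0.300243) / 0.567548 = 0.648351
d₂ = d₁ − σ√T = 0.648351 − 0.567548 = 0.080803
e^{−rT} = 0.870065
N(d₁) = 0.741621,  N(d₂) = 0.532201
V = S·N(d₁) − K·e^{−rT}·N(d₂) = 145.980680 − 85.177884 = 60.802796 (equal to the quote); since ∂V/∂σ > 0 for all σ, the implied volatility is unique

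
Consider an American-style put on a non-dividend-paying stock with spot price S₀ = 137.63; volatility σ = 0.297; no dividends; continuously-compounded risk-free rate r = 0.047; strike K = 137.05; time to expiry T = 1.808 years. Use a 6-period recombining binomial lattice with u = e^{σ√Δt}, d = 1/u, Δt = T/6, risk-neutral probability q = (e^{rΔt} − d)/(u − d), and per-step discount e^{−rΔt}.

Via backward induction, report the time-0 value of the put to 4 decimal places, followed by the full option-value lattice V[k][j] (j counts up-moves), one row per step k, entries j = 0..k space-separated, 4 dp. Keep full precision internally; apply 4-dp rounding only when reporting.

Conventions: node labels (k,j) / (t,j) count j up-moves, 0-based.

price = 16.3759
tree:
16.3759
25.3540 7.9651
37.7148 13.8540 2.3695
52.6587 23.3756 4.8345 0.0000
65.3543 37.7148 9.8637 0.0000 0.0000
76.1401 52.6587 20.1248 0.0000 0.0000 0.0000
85.3033 65.3543 37.7148 0.0000 0.0000 0.0000 0.0000

params: Δt=0.30133 u=1.17708 d=0.84956 q=0.50288 e^(-rΔt)=0.98594
t_6 payoffs: 85.3033 65.3543 37.7148 0.0000 0.0000 0.0000 0.0000
k=5: node(5,0) S=60.9099 payoff=76.1401 vs cont=74.2128 → 76.1401 [stop]  node(5,1) S=84.3913 payoff=52.6587 vs cont=50.7313 → 52.6587 [stop]  node(5,2) S=116.9252 payoff=20.1248 vs cont=18.4851 → 20.1248 [stop]  node(5,3) S=162.0012 payoff=0.0000 vs cont=0.0000 → 0.0000 [wait]  node(5,4) S=224.4545 payoff=0.0000 vs cont=0.0000 → 0.0000 [wait]  node(5,5) S=310.9843 payoff=0.0000 vs cont=0.0000 → 0.0000 [wait]
k=4: node(4,0) S=71.6957 payoff=65.3543 vs cont=63.4270 → 65.3543 [stop]  node(4,1) S=99.3352 payoff=37.7148 vs cont=35.7875 → 37.7148 [stop]  node(4,2) S=137.6300 payoff=0.0000 vs cont=9.8637 → 9.8637 [wait]  node(4,3) S=190.6879 payoff=0.0000 vs cont=0.0000 → 0.0000 [wait]  node(4,4) S=264.2003 payoff=0.0000 vs cont=0.0000 → 0.0000 [wait]
k=3: node(3,0) S=84.3913 payoff=52.6587 vs cont=50.7313 → 52.6587 [stop]  node(3,1) S=116.9252 payoff=20.1248 vs cont=23.3756 → 23.3756 [wait]  node(3,2) S=162.0012 payoff=0.0000 vs cont=4.8345 → 4.8345 [wait]  node(3,3) S=224.4545 payoff=0.0000 vs cont=0.0000 → 0.0000 [wait]
k=2: node(2,0) S=99.3352 payoff=37.7148 vs cont=37.3993 → 37.7148 [stop]  node(2,1) S=137.6300 payoff=0.0000 vs cont=13.8540 → 13.8540 [wait]  node(2,2) S=190.6879 payoff=0.0000 vs cont=2.3695 → 2.3695 [wait]
k=1: node(1,0) S=116.9252 payoff=20.1248 vs cont=25.3540 → 25.3540 [wait]  node(1,1) S=162.0012 payoff=0.0000 vs cont=7.9651 → 7.9651 [wait]
k=0: node(0,0) S=137.6300 payoff=0.0000 vs cont=16.3759 → 16.3759 [wait]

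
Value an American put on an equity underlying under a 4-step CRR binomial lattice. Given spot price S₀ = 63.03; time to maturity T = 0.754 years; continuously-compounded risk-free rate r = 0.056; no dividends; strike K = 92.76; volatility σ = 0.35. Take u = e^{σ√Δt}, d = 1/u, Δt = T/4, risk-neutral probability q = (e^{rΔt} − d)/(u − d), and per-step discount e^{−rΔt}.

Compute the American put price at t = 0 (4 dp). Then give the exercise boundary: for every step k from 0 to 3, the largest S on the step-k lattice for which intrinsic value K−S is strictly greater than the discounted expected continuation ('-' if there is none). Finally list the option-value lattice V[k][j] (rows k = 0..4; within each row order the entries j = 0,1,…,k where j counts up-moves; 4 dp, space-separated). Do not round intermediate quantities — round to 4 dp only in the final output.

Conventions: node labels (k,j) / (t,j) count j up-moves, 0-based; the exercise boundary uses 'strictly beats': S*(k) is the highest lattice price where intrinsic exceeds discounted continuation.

price = 29.7300
boundary = 63.0300 54.1443 63.0300 73.3739
tree:
29.7300
38.6157 20.4300
46.2487 29.7300 11.4491
52.8057 38.6157 19.3861 3.6565
58.4383 46.2487 29.7300 7.3446 0.0000

Δt=0.18850  u=1.16411  d=0.85902  q=0.49687  discount=0.98950
step 4 (expiry): payoffs max(K−S,0) = 58.4383 46.2487 29.7300 7.3446 0.0000
step 3: (k=3,j=0): S=39.9543, K−S=52.8057, hold=51.8317 ⇒ V=52.8057 exercise | (k=3,j=1): S=54.1443, K−S=38.6157, hold=37.6417 ⇒ V=38.6157 exercise | (k=3,j=2): S=73.3739, K−S=19.3861, hold=18.4120 ⇒ V=19.3861 exercise | (k=3,j=3): S=99.4331, K−S=0.0000, hold=3.6565 ⇒ V=3.6565 continue  boundary S*=73.3739
step 2: (k=2,j=0): S=46.5113, K−S=46.2487, hold=45.2747 ⇒ V=46.2487 exercise | (k=2,j=1): S=63.0300, K−S=29.7300, hold=28.7560 ⇒ V=29.7300 exercise | (k=2,j=2): S=85.4154, K−S=7.3446, hold=11.4491 ⇒ V=11.4491 continue  boundary S*=63.0300
step 1: (k=1,j=0): S=54.1443, K−S=38.6157, hold=37.6417 ⇒ V=38.6157 exercise | (k=1,j=1): S=73.3739, K−S=19.3861, hold=20.4300 ⇒ V=20.4300 continue  boundary S*=54.1443
step 0: (k=0,j=0): S=63.0300, K−S=29.7300, hold=29.2692 ⇒ V=29.7300 exercise  boundary S*=63.0300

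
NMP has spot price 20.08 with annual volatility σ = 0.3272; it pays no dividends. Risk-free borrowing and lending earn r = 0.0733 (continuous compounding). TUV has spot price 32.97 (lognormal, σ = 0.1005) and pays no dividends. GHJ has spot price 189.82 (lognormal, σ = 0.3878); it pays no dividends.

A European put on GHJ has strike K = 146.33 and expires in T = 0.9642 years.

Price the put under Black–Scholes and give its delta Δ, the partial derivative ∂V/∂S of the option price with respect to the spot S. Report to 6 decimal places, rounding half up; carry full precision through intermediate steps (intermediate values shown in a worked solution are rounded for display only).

σ√T = 0.3878·√0.9642 = 0.380795
d₁ = (ln(S/K) + (r+σ²/2)T) / (σ√T) = (ln(189.82/146.33) + (0.0733+0.3878²/2)·0.9642) / 0.380795 = (0.260212 + 0.143178) / 0.380795 = 1.059337
d₂ = d₁ − σ√T = 1.059337 − 0.380795 = 0.678542
e^{−rT} = 0.931764
N(−d₁) = 0.144723,  N(−d₂) = 0.248714
Put price V = K·e^{−rT}·N(−d₂) − S·N(−d₁) = 33.910938 − 27.471365 = 6.439573
Δ = −N(−d₁) = -0.144723

price = 6.439573
Δ = -0.144723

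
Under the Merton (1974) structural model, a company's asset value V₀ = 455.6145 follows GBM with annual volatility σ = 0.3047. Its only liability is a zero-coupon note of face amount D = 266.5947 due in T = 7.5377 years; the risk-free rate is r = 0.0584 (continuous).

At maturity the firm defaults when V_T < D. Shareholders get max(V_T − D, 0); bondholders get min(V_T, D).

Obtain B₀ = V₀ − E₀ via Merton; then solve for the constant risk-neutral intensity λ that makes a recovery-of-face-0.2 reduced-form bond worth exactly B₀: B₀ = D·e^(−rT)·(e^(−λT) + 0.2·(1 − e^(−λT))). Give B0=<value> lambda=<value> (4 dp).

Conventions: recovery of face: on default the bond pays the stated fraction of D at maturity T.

B0=158.4131 lambda=0.0135

Equity is a call on the firm's assets struck at D = 266.5947:
d₁ = [ln(V₀/D) + (r + σ²/2)T] / (σ√T)
   = [ln(455.6145/266.5947) + (0.0584 + 0.5·0.3047²)·7.5377] / (0.3047·√7.5377)
   = [0.535918 + 0.790110] / 0.836550 = 1.585114
d₂ = d₁ − σ√T = 1.585114 − 0.836550 = 0.748564
N(d₁) = 0.943530,  N(d₂) = 0.772940,  e^(−rT) = 0.643907
E₀ = V₀·N(d₁) − D·e^(−rT)·N(d₂)
   = 455.6145·0.943530 − 266.5947·0.643907·0.772940 = 297.201369
B₀ = V₀ − E₀ = 455.6145 − 297.201369 = 158.413131
e^(−λT) = (B₀·e^(rT)/D − 0.2)/(1 − 0.2) = (158.4131·1.553020/266.5947 − 0.2)/0.8 = 0.90352432
λ = −ln(0.90352432)/7.5377 = 0.013459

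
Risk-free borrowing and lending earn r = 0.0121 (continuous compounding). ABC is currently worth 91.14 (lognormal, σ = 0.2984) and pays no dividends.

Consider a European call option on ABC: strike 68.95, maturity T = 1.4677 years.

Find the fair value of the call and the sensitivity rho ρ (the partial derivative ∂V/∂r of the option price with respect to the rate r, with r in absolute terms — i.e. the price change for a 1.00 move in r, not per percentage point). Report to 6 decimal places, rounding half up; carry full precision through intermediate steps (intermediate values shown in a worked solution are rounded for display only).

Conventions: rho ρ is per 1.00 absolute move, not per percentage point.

σ√T = 0.2984·√1.4677 = 0.361508
d₁ = (ln(S/K) + (r+σ²/2)T) / (σ√T) = (ln(91.14/68.95) + (0.0121+0.2984²/2)·1.4677) / 0.361508 = (0.279015 + 0.083103) / 0.361508 = 1.001689
d₂ = d₁ − σ√T = 1.001689 − 0.361508 = 0.640181
e^{−rT} = 0.982398
N(d₁) = 0.841753,  N(d₂) = 0.738973
Call price V = S·N(d₁) − K·e^{−rT}·N(d₂) = 76.717378 − 50.055285 = 26.662093
ρ = K·T·e^{−rT}·N(d₂) = 73.466142

price = 26.662093
ρ = 73.466142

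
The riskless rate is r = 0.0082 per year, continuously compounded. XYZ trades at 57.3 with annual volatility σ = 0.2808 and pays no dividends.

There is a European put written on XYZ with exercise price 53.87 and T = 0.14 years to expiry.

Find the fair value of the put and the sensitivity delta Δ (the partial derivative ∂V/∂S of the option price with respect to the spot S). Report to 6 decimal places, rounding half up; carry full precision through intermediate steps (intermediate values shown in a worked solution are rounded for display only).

σ√T = 0.2808·√0.14 = 0.105066
d₁ = (ln(S/K) + (r+σ²/2)T) / (σ√T) = (ln(57.3/53.87) + (0.0082+0.2808²/2)·0.14) / 0.105066 = (0.061727 + 0.006667) / 0.105066 = 0.650967
d₂ = d₁ − σ√T = 0.650967 − 0.105066 = 0.545901
e^{−rT} = 0.998853
N(−d₁) = 0.257534,  N(−d₂) = 0.292567
Put price V = K·e^{−rT}·N(−d₂) − S·N(−d₁) = 15.742503 − 14.756699 = 0.985804
Δ = −N(−d₁) = -0.257534

price = 0.985804
Δ = -0.257534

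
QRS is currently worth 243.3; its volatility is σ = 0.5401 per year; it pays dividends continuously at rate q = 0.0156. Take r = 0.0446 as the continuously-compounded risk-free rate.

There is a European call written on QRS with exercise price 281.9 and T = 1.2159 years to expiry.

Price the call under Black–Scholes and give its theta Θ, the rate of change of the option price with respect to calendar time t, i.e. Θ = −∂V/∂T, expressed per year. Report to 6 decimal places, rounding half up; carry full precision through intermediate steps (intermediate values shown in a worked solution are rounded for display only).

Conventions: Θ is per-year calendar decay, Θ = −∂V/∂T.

price = 46.071150
Θ = -24.893610

σ√T = 0.5401·√1.2159 = 0.595557
d₁ = (ln(S/K) + (r−q+σ²/2)T) / (σ√T) = (ln(243.3/281.9) + (0.0446−0.0156+0.5401²/2)·1.2159) / 0.595557 = (-0.147257 + 0.212605) / 0.595557 = 0.109726
d₂ = d₁ − σ√T = 0.109726 − 0.595557 = -0.485831
e^{−rT} = 0.947215
e^{−qT} = 0.981211
N(d₁) = 0.543687,  N(d₂) = 0.313543
Call price V = S·e^{−qT}·N(d₁) − K·e^{−rT}·N(d₂) = 129.793504 − 83.722354 = 46.071150
φ(d₁) = (1/√(2π))·e^{−d₁²/2} = 0.396548
Θ = −S·e^{−qT}·φ(d₁)·σ/(2√T) + q·S·e^{−qT}·N(d₁) − r·K·e^{−rT}·N(d₂) = −23.184371 + 2.024779 − 3.734017 = -24.893610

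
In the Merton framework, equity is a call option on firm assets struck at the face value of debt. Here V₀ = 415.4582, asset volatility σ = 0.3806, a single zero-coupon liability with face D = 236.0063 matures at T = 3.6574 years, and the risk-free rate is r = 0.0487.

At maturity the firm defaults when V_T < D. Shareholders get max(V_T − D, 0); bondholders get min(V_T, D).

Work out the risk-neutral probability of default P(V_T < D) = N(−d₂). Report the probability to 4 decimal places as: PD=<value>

PD=0.2554

Apply the equity-as-call identities (strike 236.0063, horizon 3.6574 years):
d₁ = [ln(V₀/D) + (r + σ²/2)T] / (σ√T)
   = [ln(415.4582/236.0063) + (0.0487 + 0.5·0.3806²)·3.6574] / (0.3806·√3.6574)
   = [0.565524 + 0.443014] / 0.727872 = 1.385598
d₂ = d₁ − σ√T = 1.385598 − 0.727872 = 0.657726
risk-neutral PD = N(−d₂) = N(-0.657726) = 0.255357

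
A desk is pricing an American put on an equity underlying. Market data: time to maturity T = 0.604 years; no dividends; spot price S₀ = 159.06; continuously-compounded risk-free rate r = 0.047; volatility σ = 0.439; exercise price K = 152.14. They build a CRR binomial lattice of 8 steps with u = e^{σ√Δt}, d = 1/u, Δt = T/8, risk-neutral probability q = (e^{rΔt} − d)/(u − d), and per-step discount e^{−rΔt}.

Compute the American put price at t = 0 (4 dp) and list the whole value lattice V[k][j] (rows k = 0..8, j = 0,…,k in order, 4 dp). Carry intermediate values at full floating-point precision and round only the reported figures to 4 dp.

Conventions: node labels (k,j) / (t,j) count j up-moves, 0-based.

params: Δt=0.07550 u=1.12820 d=0.88637 q=0.48458 e^(-rΔt)=0.99646
t_8 payoffs: 91.5409 75.0071 53.9621 27.1753 0.0000 0.0000 0.0000 0.0000 0.0000
k=7: node(7,0) S=68.3680 payoff=83.7720 vs cont=83.2331 → 83.7720 [stop]  node(7,1) S=87.0215 payoff=65.1185 vs cont=64.5796 → 65.1185 [stop]  node(7,2) S=110.7645 payoff=41.3755 vs cont=40.8366 → 41.3755 [stop]  node(7,3) S=140.9854 payoff=11.1546 vs cont=13.9571 → 13.9571 [wait]  node(7,4) S=179.4518 payoff=0.0000 vs cont=0.0000 → 0.0000 [wait]  node(7,5) S=228.4134 payoff=0.0000 vs cont=0.0000 → 0.0000 [wait]  node(7,6) S=290.7336 payoff=0.0000 vs cont=0.0000 → 0.0000 [wait]  node(7,7) S=370.0573 payoff=0.0000 vs cont=0.0000 → 0.0000 [wait]
k=6: node(6,0) S=77.1329 payoff=75.0071 vs cont=74.4682 → 75.0071 [stop]  node(6,1) S=98.1779 payoff=53.9621 vs cont=53.4232 → 53.9621 [stop]  node(6,2) S=124.9647 payoff=27.1753 vs cont=27.9896 → 27.9896 [wait]  node(6,3) S=159.0600 payoff=0.0000 vs cont=7.1683 → 7.1683 [wait]  node(6,4) S=202.4579 payoff=0.0000 vs cont=0.0000 → 0.0000 [wait]  node(6,5) S=257.6964 payoff=0.0000 vs cont=0.0000 → 0.0000 [wait]  node(6,6) S=328.0062 payoff=0.0000 vs cont=0.0000 → 0.0000 [wait]
k=5: node(5,0) S=87.0215 payoff=65.1185 vs cont=64.5796 → 65.1185 [stop]  node(5,1) S=110.7645 payoff=41.3755 vs cont=41.2298 → 41.3755 [stop]  node(5,2) S=140.9854 payoff=11.1546 vs cont=17.8366 → 17.8366 [wait]  node(5,3) S=179.4518 payoff=0.0000 vs cont=3.6816 → 3.6816 [wait]  node(5,4) S=228.4134 payoff=0.0000 vs cont=0.0000 → 0.0000 [wait]  node(5,5) S=290.7336 payoff=0.0000 vs cont=0.0000 → 0.0000 [wait]
k=4: node(4,0) S=98.1779 payoff=53.9621 vs cont=53.4232 → 53.9621 [stop]  node(4,1) S=124.9647 payoff=27.1753 vs cont=29.8629 → 29.8629 [wait]  node(4,2) S=159.0600 payoff=0.0000 vs cont=10.9385 → 10.9385 [wait]  node(4,3) S=202.4579 payoff=0.0000 vs cont=1.8909 → 1.8909 [wait]  node(4,4) S=257.6964 payoff=0.0000 vs cont=0.0000 → 0.0000 [wait]
k=3: node(3,0) S=110.7645 payoff=41.3755 vs cont=42.1344 → 42.1344 [wait]  node(3,1) S=140.9854 payoff=11.1546 vs cont=20.6192 → 20.6192 [wait]  node(3,2) S=179.4518 payoff=0.0000 vs cont=6.5310 → 6.5310 [wait]  node(3,3) S=228.4134 payoff=0.0000 vs cont=0.9711 → 0.9711 [wait]
k=2: node(2,0) S=124.9647 payoff=27.1753 vs cont=31.5963 → 31.5963 [wait]  node(2,1) S=159.0600 payoff=0.0000 vs cont=13.7435 → 13.7435 [wait]  node(2,2) S=202.4579 payoff=0.0000 vs cont=3.8232 → 3.8232 [wait]
k=1: node(1,0) S=140.9854 payoff=11.1546 vs cont=22.8639 → 22.8639 [wait]  node(1,1) S=179.4518 payoff=0.0000 vs cont=8.9047 → 8.9047 [wait]
k=0: node(0,0) S=159.0600 payoff=0.0000 vs cont=16.0425 → 16.0425 [wait]

price = 16.0425
tree:
16.0425
22.8639 8.9047
31.5963 13.7435 3.8232
42.1344 20.6192 6.5310 0.9711
53.9621 29.8629 10.9385 1.8909 0.0000
65.1185 41.3755 17.8366 3.6816 0.0000 0.0000
75.0071 53.9621 27.9896 7.1683 0.0000 0.0000 0.0000
83.7720 65.1185 41.3755 13.9571 0.0000 0.0000 0.0000 0.0000
91.5409 75.0071 53.9621 27.1753 0.0000 0.0000 0.0000 0.0000 0.0000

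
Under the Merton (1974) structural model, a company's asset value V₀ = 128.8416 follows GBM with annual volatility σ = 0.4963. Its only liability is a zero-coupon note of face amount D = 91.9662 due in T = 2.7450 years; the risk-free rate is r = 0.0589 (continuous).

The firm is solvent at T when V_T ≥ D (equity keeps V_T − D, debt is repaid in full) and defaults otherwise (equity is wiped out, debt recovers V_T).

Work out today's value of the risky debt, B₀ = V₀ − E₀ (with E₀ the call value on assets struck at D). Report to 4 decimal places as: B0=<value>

B0=65.0740

Apply the equity-as-call identities (strike 91.9662, horizon 2.7450 years):
d₁ = [ln(V₀/D) + (r + σ²/2)T] / (σ√T)
   = [ln(128.8416/91.9662) + (0.0589 + 0.5·0.4963²)·2.7450] / (0.4963·√2.7450)
   = [0.337163 + 0.499746] / 0.822272 = 1.017800
d₂ = d₁ − σ√T = 1.017800 − 0.822272 = 0.195528
N(d₁) = 0.845614,  N(d₂) = 0.577510,  e^(−rT) = 0.850713
E₀ = V₀·N(d₁) − D·e^(−rT)·N(d₂)
   = 128.8416·0.845614 − 91.9662·0.850713·0.577510 = 63.767621
B₀ = V₀ − E₀ = 128.8416 − 63.767621 = 65.073979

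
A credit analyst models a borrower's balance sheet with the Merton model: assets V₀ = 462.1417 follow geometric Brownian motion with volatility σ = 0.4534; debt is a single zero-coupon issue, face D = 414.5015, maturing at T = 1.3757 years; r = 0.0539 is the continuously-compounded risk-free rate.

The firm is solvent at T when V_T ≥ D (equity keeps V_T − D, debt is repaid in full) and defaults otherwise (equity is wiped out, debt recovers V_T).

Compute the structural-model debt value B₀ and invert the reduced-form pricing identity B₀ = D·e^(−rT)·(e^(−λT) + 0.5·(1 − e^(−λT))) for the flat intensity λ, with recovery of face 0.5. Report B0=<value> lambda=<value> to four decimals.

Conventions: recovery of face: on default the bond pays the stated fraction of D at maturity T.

B0=329.6433 lambda=0.2459

Work the structural quantities from V₀ = 462.1417 against face 414.5015:
d₁ = [ln(V₀/D) + (r + σ²/2)T] / (σ√T)
   = [ln(462.1417/414.5015) + (0.0539 + 0.5·0.4534²)·1.3757] / (0.4534·√1.3757)
   = [0.108795 + 0.215553] / 0.531794 = 0.609912
d₂ = d₁ − σ√T = 0.609912 − 0.531794 = 0.078118
N(d₁) = 0.729040,  N(d₂) = 0.531133,  e^(−rT) = 0.928532
E₀ = V₀·N(d₁) − D·e^(−rT)·N(d₂)
   = 462.1417·0.729040 − 414.5015·0.928532·0.531133 = 132.498389
B₀ = V₀ − E₀ = 462.1417 − 132.498389 = 329.643311
e^(−λT) = (B₀·e^(rT)/D − 0.5)/(1 − 0.5) = (329.6433·1.076969/414.5015 − 0.5)/0.5 = 0.71297560
λ = −ln(0.71297560)/1.3757 = 0.245917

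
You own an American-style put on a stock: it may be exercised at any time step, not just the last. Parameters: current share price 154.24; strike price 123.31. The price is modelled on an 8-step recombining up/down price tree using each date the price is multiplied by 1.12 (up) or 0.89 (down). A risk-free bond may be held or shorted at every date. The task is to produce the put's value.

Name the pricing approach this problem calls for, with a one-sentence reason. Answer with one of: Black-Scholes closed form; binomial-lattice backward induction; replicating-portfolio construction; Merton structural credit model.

Key observation: the defining feature is the embedded early-exercise option across 8 discrete dates on the spot-154.24 tree; pricing the strike-123.31 put means working backward with an exercise test at every node.

framework: binomial-lattice backward induction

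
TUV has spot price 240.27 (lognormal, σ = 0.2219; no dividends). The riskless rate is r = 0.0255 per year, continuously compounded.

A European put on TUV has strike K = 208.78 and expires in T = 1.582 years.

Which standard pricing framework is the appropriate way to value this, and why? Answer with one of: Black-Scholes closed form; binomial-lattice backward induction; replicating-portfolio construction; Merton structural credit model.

Key observation: everything needed for the exact continuous-time valuation of the European put on TUV (strike 208.78) is given, and no feature rules the closed form out.

framework: Black-Scholes closed form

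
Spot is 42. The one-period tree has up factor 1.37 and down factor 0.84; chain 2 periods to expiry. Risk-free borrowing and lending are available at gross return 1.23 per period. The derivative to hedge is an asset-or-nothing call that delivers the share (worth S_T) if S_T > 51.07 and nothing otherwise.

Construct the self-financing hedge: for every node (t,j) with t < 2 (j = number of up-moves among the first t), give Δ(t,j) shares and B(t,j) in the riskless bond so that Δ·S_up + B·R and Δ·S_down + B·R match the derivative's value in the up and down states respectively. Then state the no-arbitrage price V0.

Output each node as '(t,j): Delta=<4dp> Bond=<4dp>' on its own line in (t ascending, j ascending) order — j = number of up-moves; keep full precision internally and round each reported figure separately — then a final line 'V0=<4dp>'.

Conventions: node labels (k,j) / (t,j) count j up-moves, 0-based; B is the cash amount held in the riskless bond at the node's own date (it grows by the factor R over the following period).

(0,0): Delta=2.1186 Bond=-60.7676
(1,0): Delta=0.0000 Bond=0.0000
(1,1): Delta=2.5849 Bond=-101.5754
V0=28.2135

Risk-neutral probability p* = (R−d)/(u−d) = (1.23−0.84)/(1.37−0.84) = 0.7358.
Expiry values: V(2,0)=0.0000, V(2,1)=0.0000, V(2,2)=78.8298
(1,0): S=35.2800. Δ = (V_up−V_dn)/(S_up−S_dn) = (0.0000−0.0000)/(48.3336−29.6352) = 0.0000. V = [p*·0.0000 + (1−p*)·0.0000]/1.23 = 0.0000. B = V − Δ·S = 0.0000.
(1,1): S=57.5400. Δ = (V_up−V_dn)/(S_up−S_dn) = (78.8298−0.0000)/(78.8298−48.3336) = 2.5849. V = [p*·78.8298 + (1−p*)·0.0000]/1.23 = 47.1600. B = V − Δ·S = -101.5754.
(0,0): S=42.0000. Δ = (V_up−V_dn)/(S_up−S_dn) = (47.1600−0.0000)/(57.5400−35.2800) = 2.1186. V = [p*·47.1600 + (1−p*)·0.0000]/1.23 = 28.2135. B = V − Δ·S = -60.7676.
Sanity check at the root: Δ(0,0)·S0 + B(0,0) reproduces V0 = 28.2135.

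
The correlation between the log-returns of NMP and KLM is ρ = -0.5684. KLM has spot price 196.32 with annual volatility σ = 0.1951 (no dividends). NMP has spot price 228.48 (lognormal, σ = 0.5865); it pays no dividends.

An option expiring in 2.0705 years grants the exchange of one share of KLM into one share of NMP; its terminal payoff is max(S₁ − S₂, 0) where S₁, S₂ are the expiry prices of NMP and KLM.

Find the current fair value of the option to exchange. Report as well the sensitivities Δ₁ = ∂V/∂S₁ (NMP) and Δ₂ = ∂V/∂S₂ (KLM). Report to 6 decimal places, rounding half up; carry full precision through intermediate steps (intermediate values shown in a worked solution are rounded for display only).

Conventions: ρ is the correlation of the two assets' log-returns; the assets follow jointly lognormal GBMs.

σ_eff = √(σ₁² + σ₂² − 2ρσ₁σ₂) = √(0.5865² + 0.1951² − 2·-0.5684·0.5865·0.1951) = 0.715630
d₁ = (ln(S₁/S₂) + (q₂ − q₁ + σ_eff²/2)T) / (σ_eff√T) = (ln(228.48/196.32) + (0.0 − 0.0 + 0.256063)·2.0705) / 1.029736 = 0.662190
d₂ = d₁ − σ_eff√T = 0.662190 − 1.029736 = -0.367546
N(d₁) = 0.746075,  N(d₂) = 0.356606
V = S₁·e^{−q₁T}·N(d₁) − S₂·e^{−q₂T}·N(d₂) = 170.463278 − 70.008853 = 100.454425
Key observation: the rate r is irrelevant here: denominating values in KLM turns the exchange into a ratio option on S₁/S₂, and discounting at r drops out.
Δ₁ = e^{−q₁T}·N(d₁) = 0.746075;  Δ₂ = −e^{−q₂T}·N(d₂) = -0.356606

exchange price = 100.454425
Δ1 = 0.746075
Δ2 = -0.356606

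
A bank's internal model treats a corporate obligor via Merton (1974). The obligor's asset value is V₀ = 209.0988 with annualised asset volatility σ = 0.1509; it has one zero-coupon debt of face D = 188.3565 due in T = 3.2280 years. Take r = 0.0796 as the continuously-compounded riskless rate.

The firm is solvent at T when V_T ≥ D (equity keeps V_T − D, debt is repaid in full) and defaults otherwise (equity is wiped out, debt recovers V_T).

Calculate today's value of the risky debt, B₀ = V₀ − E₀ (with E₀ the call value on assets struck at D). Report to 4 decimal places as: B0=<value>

Equity is a call on the firm's assets struck at D = 188.3565:
d₁ = [ln(V₀/D) + (r + σ²/2)T] / (σ√T)
   = [ln(209.0988/188.3565) + (0.0796 + 0.5·0.1509²)·3.2280] / (0.1509·√3.2280)
   = [0.104470 + 0.293701] / 0.271117 = 1.468635
d₂ = d₁ − σ√T = 1.468635 − 0.271117 = 1.197519
N(d₁) = 0.929034,  N(d₂) = 0.884448,  e^(−rT) = 0.773408
E₀ = V₀·N(d₁) − D·e^(−rT)·N(d₂)
   = 209.0988·0.929034 − 188.3565·0.773408·0.884448 = 65.416762
B₀ = V₀ − E₀ = 209.0988 − 65.416762 = 143.682038

B0=143.6820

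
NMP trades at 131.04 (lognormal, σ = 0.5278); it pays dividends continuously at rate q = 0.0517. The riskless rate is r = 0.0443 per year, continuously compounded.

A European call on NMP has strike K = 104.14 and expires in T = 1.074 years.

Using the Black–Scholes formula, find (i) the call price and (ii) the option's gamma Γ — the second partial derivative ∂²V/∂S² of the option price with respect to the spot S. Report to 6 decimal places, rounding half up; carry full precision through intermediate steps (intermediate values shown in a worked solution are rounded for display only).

price = 38.283571
Γ = 0.004181

σ√T = 0.5278·√1.074 = 0.546980
d₁ = (ln(S/K) + (r−q+σ²/2)T) / (σ√T) = (ln(131.04/104.14) + (0.0443−0.0517+0.5278²/2)·1.074) / 0.546980 = (0.229766 + 0.141646) / 0.546980 = 0.679024
d₂ = d₁ − σ√T = 0.679024 − 0.546980 = 0.132044
e^{−rT} = 0.953536
e^{−qT} = 0.945988
N(d₁) = 0.751439,  N(d₂) = 0.552525
Call price V = S·e^{−qT}·N(d₁) − K·e^{−rT}·N(d₂) = 93.149995 − 54.866424 = 38.283571
φ(d₁) = (1/√(2π))·e^{−d₁²/2} = 0.316803
Γ = e^{−qT}·φ(d₁) / (S·σ·√T) = 0.004181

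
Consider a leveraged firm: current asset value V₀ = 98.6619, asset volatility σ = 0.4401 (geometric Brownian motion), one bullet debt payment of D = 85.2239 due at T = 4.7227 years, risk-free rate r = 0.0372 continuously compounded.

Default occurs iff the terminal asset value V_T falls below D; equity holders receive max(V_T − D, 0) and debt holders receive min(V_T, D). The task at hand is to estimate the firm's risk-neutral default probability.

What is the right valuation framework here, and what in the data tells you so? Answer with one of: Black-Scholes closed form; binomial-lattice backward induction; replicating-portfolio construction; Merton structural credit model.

Key observation: the data describe a firm's assets (V₀ = 98.6619, GBM) and a single zero-coupon debt of face 85.2239, so credit quantities follow from equity-as-call in the structural model.

framework: Merton structural credit model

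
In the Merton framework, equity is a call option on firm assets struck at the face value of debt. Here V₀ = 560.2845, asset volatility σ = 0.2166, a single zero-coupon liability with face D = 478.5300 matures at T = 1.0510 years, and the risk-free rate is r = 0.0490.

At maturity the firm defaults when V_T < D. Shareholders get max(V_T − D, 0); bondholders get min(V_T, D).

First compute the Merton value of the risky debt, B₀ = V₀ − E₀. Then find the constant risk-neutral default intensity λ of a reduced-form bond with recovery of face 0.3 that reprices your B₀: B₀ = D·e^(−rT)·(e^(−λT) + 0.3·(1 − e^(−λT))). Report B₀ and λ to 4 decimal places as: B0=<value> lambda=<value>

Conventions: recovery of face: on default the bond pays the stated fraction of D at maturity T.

B0=444.1405 lambda=0.0315

Equity is a call on the firm's assets struck at D = 478.5300:
d₁ = [ln(V₀/D) + (r + σ²/2)T] / (σ√T)
   = [ln(560.2845/478.5300) + (0.0490 + 0.5·0.2166²)·1.0510] / (0.2166·√1.0510)
   = [0.157726 + 0.076153] / 0.222055 = 1.053249
d₂ = d₁ − σ√T = 1.053249 − 0.222055 = 0.831195
N(d₁) = 0.853887,  N(d₂) = 0.797068,  e^(−rT) = 0.949805
E₀ = V₀·N(d₁) − D·e^(−rT)·N(d₂)
   = 560.2845·0.853887 − 478.5300·0.949805·0.797068 = 116.143991
B₀ = V₀ − E₀ = 560.2845 − 116.143991 = 444.140509
e^(−λT) = (B₀·e^(rT)/D − 0.3)/(1 − 0.3) = (444.1405·1.052848/478.5300 − 0.3)/0.7 = 0.96740762
λ = −ln(0.96740762)/1.0510 = 0.031527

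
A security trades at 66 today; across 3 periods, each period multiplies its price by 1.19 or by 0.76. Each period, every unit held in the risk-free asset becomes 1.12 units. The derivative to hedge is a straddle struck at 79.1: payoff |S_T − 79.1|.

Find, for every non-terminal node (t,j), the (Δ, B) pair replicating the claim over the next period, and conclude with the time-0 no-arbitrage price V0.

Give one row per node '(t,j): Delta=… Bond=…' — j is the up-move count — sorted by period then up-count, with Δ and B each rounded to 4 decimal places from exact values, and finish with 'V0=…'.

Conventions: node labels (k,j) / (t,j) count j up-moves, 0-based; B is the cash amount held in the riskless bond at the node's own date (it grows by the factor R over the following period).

Since d<R<u, set p* = (R−d)/(u−d) = 0.8372; price each node as the discounted p*-expectation of its children.
Payoffs at expiry: V(3,0)=50.1276, V(3,1)=33.7353, V(3,2)=8.0684, V(3,3)=32.1205
  t=2,j=0: stock 38.1216 → up 45.3647 (V=33.7353), down 28.9724 (V=50.1276). Price 32.5034; hedge Δ=-1.0000, bond B=70.6250.
  t=2,j=1: stock 59.6904 → up 71.0316 (V=8.0684), down 45.3647 (V=33.7353). Price 10.9346; hedge Δ=-1.0000, bond B=70.6250.
  t=2,j=2: stock 93.4626 → up 111.2205 (V=32.1205), down 71.0316 (V=8.0684). Price 25.1831; hedge Δ=0.5985, bond B=-30.7520.
  t=1,j=0: stock 50.1600 → up 59.6904 (V=10.9346), down 38.1216 (V=32.5034). Price 12.8980; hedge Δ=-1.0000, bond B=63.0580.
  t=1,j=1: stock 78.5400 → up 93.4626 (V=25.1831), down 59.6904 (V=10.9346). Price 20.4139; hedge Δ=0.4219, bond B=-12.7221.
  t=0,j=0: stock 66.0000 → up 78.5400 (V=20.4139), down 50.1600 (V=12.8980). Price 17.1343; hedge Δ=0.2648, bond B=-0.3445.
Sanity check at the root: Δ(0,0)·S0 + B(0,0) reproduces V0 = 17.1343.

(0,0): Delta=0.2648 Bond=-0.3445
(1,0): Delta=-1.0000 Bond=63.0580
(1,1): Delta=0.4219 Bond=-12.7221
(2,0): Delta=-1.0000 Bond=70.6250
(2,1): Delta=-1.0000 Bond=70.6250
(2,2): Delta=0.5985 Bond=-30.7520
V0=17.1343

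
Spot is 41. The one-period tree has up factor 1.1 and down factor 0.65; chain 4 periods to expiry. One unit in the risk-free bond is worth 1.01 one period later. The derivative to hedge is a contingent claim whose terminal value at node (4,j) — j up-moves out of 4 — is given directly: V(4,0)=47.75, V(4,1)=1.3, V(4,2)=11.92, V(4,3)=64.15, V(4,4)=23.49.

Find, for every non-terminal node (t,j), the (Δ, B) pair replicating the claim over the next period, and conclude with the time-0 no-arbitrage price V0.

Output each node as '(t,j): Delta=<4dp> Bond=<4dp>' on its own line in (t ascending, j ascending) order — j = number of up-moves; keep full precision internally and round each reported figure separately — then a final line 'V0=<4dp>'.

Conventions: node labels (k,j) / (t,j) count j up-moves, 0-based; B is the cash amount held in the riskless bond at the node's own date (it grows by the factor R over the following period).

(0,0): Delta=-0.0060 Bond=36.6067
(1,0): Delta=2.8583 Bond=-39.3613
(1,1): Delta=-0.4291 Bond=56.0563
(2,0): Delta=-0.1009 Bond=11.5056
(2,1): Delta=3.2955 Bond=-52.5700
(2,2): Delta=-0.9793 Bond=83.9136
(3,0): Delta=-9.1675 Bond=113.7074
(3,1): Delta=1.2385 Bond=-13.9010
(3,2): Delta=3.5994 Bond=-62.8944
(3,3): Delta=-1.6557 Bond=121.6645
V0=36.3615

Under the risk-neutral measure, an up-move has probability p* = (R−d)/(u−d) = 0.8000 and values discount at R = 1.01.
Expiry values: V(4,0)=47.7500, V(4,1)=1.3000, V(4,2)=11.9200, V(4,3)=64.1500, V(4,4)=23.4900
(3,0): S=11.2596. Δ = (V_up−V_dn)/(S_up−S_dn) = (1.3000−47.7500)/(12.3856−7.3188) = -9.1675. V = [p*·1.3000 + (1−p*)·47.7500]/1.01 = 10.4851. B = V − Δ·S = 113.7074.
(3,1): S=19.0548. Δ = (V_up−V_dn)/(S_up−S_dn) = (11.9200−1.3000)/(20.9602−12.3856) = 1.2385. V = [p*·11.9200 + (1−p*)·1.3000]/1.01 = 9.6990. B = V − Δ·S = -13.9010.
(3,2): S=32.2465. Δ = (V_up−V_dn)/(S_up−S_dn) = (64.1500−11.9200)/(35.4712−20.9602) = 3.5994. V = [p*·64.1500 + (1−p*)·11.9200]/1.01 = 53.1723. B = V − Δ·S = -62.8944.
(3,3): S=54.5710. Δ = (V_up−V_dn)/(S_up−S_dn) = (23.4900−64.1500)/(60.0281−35.4712) = -1.6557. V = [p*·23.4900 + (1−p*)·64.1500]/1.01 = 31.3089. B = V − Δ·S = 121.6645.
(2,0): S=17.3225. Δ = (V_up−V_dn)/(S_up−S_dn) = (9.6990−10.4851)/(19.0548−11.2596) = -0.1009. V = [p*·9.6990 + (1−p*)·10.4851]/1.01 = 9.7587. B = V − Δ·S = 11.5056.
(2,1): S=29.3150. Δ = (V_up−V_dn)/(S_up−S_dn) = (53.1723−9.6990)/(32.2465−19.0548) = 3.2955. V = [p*·53.1723 + (1−p*)·9.6990]/1.01 = 44.0373. B = V − Δ·S = -52.5700.
(2,2): S=49.6100. Δ = (V_up−V_dn)/(S_up−S_dn) = (31.3089−53.1723)/(54.5710−32.2465) = -0.9793. V = [p*·31.3089 + (1−p*)·53.1723]/1.01 = 35.3283. B = V − Δ·S = 83.9136.
(1,0): S=26.6500. Δ = (V_up−V_dn)/(S_up−S_dn) = (44.0373−9.7587)/(29.3150−17.3225) = 2.8583. V = [p*·44.0373 + (1−p*)·9.7587]/1.01 = 36.8134. B = V − Δ·S = -39.3613.
(1,1): S=45.1000. Δ = (V_up−V_dn)/(S_up−S_dn) = (35.3283−44.0373)/(49.6100−29.3150) = -0.4291. V = [p*·35.3283 + (1−p*)·44.0373]/1.01 = 36.7031. B = V − Δ·S = 56.0563.
(0,0): S=41.0000. Δ = (V_up−V_dn)/(S_up−S_dn) = (36.7031−36.8134)/(45.1000−26.6500) = -0.0060. V = [p*·36.7031 + (1−p*)·36.8134]/1.01 = 36.3615. B = V − Δ·S = 36.6067.
Sanity check at the root: Δ(0,0)·S0 + B(0,0) reproduces V0 = 36.3615.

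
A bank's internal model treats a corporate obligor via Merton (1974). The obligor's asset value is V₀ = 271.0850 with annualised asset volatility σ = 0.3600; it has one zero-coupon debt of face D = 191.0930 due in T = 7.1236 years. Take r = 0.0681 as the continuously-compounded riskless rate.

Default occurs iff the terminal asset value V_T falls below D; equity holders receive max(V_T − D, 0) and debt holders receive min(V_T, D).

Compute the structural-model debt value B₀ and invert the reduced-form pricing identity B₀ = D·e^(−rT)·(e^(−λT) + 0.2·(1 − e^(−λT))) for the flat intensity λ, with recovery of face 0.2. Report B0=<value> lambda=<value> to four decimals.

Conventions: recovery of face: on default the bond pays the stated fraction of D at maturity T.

B0=100.6273 lambda=0.0280

With assets at 271.0850 and a single debt payment of 191.0930 at 7.1236 years:
d₁ = [ln(V₀/D) + (r + σ²/2)T] / (σ√T)
   = [ln(271.0850/191.0930) + (0.0681 + 0.5·0.3600²)·7.1236] / (0.3600·√7.1236)
   = [0.349672 + 0.946726] / 0.960843 = 1.349231
d₂ = d₁ − σ√T = 1.349231 − 0.960843 = 0.388388
N(d₁) = 0.911369,  N(d₂) = 0.651136,  e^(−rT) = 0.615625
E₀ = V₀·N(d₁) − D·e^(−rT)·N(d₂)
   = 271.0850·0.911369 − 191.0930·0.615625·0.651136 = 170.457690
B₀ = V₀ − E₀ = 271.0850 − 170.457690 = 100.627310
e^(−λT) = (B₀·e^(rT)/D − 0.2)/(1 − 0.2) = (100.6273·1.624365/191.0930 − 0.2)/0.8 = 0.81921430
λ = −ln(0.81921430)/7.1236 = 0.027993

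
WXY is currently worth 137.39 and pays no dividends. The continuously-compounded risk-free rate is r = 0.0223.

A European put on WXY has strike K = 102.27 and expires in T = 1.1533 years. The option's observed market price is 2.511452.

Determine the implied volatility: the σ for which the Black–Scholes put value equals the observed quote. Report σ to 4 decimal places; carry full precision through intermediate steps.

sigma = 0.2784

At σ = 0.2784 the Black–Scholes value reproduces the quote:
σ√T = 0.2784·√1.1533 = 0.298979
d₁ = (ln(S/K) + (r+σ²/2)T) / (σ√T) = (ln(137.39/102.27) + (0.0223+0.2784²/2)·1.1533) / 0.298979 = (0.295207 + 0.070413) / 0.298979 = 1.222896
d₂ = d₁ − σ√T = 1.222896 − 0.298979 = 0.923917
e^{−rT} = 0.974609
N(−d₁) = 0.110684,  N(−d₂) = 0.177765
V = K·e^{−rT}·N(−d₂) − S·N(−d₁) = 17.718394 − 15.206942 = 2.511452 (the observed quote) — the price is monotone increasing in volatility, hence this σ is the only solution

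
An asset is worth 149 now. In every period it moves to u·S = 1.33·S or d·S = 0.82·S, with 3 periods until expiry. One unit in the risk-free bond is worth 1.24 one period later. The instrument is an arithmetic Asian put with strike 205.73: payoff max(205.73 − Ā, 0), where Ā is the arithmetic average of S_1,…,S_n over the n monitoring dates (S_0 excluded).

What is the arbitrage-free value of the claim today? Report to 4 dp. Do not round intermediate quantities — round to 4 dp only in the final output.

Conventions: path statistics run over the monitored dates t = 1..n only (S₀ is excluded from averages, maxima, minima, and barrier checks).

price = 6.1999

Risk-neutral up-probability p* = (R−d)/(u−d) = (1.24−0.82)/(1.33−0.82) = 0.8235; the claim prices as the p*-weighted sum of path payoffs discounted by R^3.
Enumerate all 2^3 = 8 price paths (U = up ×1.33, D = down ×0.82); each path with k up-moves has probability p*^k·(1−p*)^(3−k).
DDD: Ā=101.5071, payoff=104.2229, prob=0.005496
UDD: Ā=164.6396, payoff=41.0904, prob=0.025646
DUD: Ā=139.3096, payoff=66.4204, prob=0.025646
UUD: Ā=225.9534, payoff=0.0000, prob=0.119682
DDU: Ā=118.5390, payoff=87.1910, prob=0.025646
UDU: Ā=192.2645, payoff=13.4655, prob=0.119682
DUU: Ā=166.9345, payoff=38.7955, prob=0.119682
UUU: Ā=270.7597, payoff=0.0000, prob=0.558518
Price = Σ prob·payoff / R^3 = 11.820855 / 1.906624 = 6.1999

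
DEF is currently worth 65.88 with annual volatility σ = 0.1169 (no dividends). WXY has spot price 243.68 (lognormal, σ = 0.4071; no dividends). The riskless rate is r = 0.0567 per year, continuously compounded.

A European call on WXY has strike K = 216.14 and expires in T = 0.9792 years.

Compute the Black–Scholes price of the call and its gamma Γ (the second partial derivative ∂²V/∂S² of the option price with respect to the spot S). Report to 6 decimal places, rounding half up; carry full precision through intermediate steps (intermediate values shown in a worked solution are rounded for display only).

σ√T = 0.4071·√0.9792 = 0.402844
d₁ = (ln(S/K) + (r+σ²/2)T) / (σ√T) = (ln(243.68/216.14) + (0.0567+0.4071²/2)·0.9792) / 0.402844 = (0.119930 + 0.136662) / 0.402844 = 0.636951
d₂ = d₁ − σ√T = 0.636951 − 0.402844 = 0.234107
e^{−rT} = 0.945992
N(d₁) = 0.737922,  N(d₂) = 0.592549
Call price V = S·N(d₁) − K·e^{−rT}·N(d₂) = 179.816732 − 121.156617 = 58.660115
φ(d₁) = (1/√(2π))·e^{−d₁²/2} = 0.325696
Γ = φ(d₁) / (S·σ·√T) = 0.003318

price = 58.660115
Γ = 0.003318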